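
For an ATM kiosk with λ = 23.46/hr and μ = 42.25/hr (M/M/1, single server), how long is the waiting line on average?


ρ = 23.46/42.25 = 0.5553
Lq = ρ²/(1−ρ) = 0.3083/0.4447 = 0.6933

Final: 0.6933


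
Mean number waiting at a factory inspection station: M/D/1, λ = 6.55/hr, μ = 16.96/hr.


ρ = 6.55/16.96 = 0.3862
M/D/1: Lq = ρ²/(2(1−ρ)) = 0.1492/(2·0.6138) = 0.12150

Final: 0.12150


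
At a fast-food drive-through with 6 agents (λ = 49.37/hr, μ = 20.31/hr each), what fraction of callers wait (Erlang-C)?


a = λ/μ = 2.4308; ρ = a/6 = 0.4051
P₀ = 0.087543 (from M/M/c formula)
C(c,a) = [a^c/(c!(1−ρ))]·P₀ = [206.30950/(720·0.5949)]·0.087543
= 0.48169·0.087543 = 0.042169

Final: 0.042169


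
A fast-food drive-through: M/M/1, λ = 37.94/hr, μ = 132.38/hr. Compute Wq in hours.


ρ = 37.94/132.38 = 0.2866
Wq = ρ/(μ−λ) = 0.2866/(132.38 − 37.94) = 0.2866/94.44 = 0.003035 hr

Final: 0.003035 hr


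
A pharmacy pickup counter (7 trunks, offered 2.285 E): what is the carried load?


B(7,2.285) = 0.006584 (Erlang-B)
Carried load = a(1 − B) = 2.285·(1 − 0.006584) = 2.285·0.993416 = 2.2700 E

Final: 2.2700 Erlangs


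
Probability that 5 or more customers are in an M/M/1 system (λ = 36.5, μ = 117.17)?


ρ = 36.5/117.17 = 0.3115
P(N ≥ n) = ρ^n = 0.3115^5 = 0.002933

Final: 0.002933


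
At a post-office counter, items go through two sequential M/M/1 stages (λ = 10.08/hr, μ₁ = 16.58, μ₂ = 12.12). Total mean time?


Each node sees arrival rate λ = 10.08/hr (tandem ⇒ throughput preserved).
W₁ = 1/(μ₁−λ) = 1/(16.58−10.08) = 0.15385 hr
W₂ = 1/(μ₂−λ) = 1/(12.12−10.08) = 0.49020 hr
W_total = W₁ + W₂ = 0.15385 + 0.49020 = 0.64404 hr

Final: 0.64404 hr


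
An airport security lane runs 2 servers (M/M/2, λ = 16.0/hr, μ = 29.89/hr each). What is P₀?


a = λ/μ = 16.0/29.89 = 0.5353; ρ = a/c = 0.2676
Σ_{k=0}^{1} a^k/k! (terms k=0..1) = 1.00000 + 0.53530 = 1.53530
Tail: a^2/(2!(1−ρ)) = 0.28654/(2·0.7324) = 0.19563
P₀ = 1/(1.53530 + 0.19563) = 1/1.73093 = 0.577725

Final: 0.577725


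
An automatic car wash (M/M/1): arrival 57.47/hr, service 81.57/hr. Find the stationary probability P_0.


ρ = 57.47/81.57 = 0.7045
P_n = (1−ρ)·ρ^n = (1 − 0.7045)·0.7045^0 = 0.2955·1.000000 = 0.295452

Final: 0.295452


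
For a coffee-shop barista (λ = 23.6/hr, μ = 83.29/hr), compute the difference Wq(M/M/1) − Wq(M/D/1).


ρ = 23.6/83.29 = 0.2833
Wq(M/M/1) = ρ/(μ−λ) = 0.2833/59.69 = 0.004747 hr
Wq(M/D/1) = ρ/(2(μ−λ)) = 0.002373 hr
Savings = 0.004747 − 0.002373 = 0.002373 hr

Final: 0.002373 hr


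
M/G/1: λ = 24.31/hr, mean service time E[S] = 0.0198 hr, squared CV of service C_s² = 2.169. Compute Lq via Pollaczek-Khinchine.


ρ = λ·E[S] = 24.31·0.0198 = 0.4813
Lq = ρ²(1+C_s²)/(2(1−ρ)) = 0.2317·(1+2.169)/(2·0.5187)
= 0.2317·3.1690/1.0373 = 0.70780

Final: 0.70780


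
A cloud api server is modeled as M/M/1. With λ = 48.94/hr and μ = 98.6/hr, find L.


ρ = λ/μ = 48.94/98.6 = 0.4963
L = ρ/(1−ρ) = 0.4963/(1 − 0.4963) = 0.4963/0.5037 = 0.9855

Final: 0.9855


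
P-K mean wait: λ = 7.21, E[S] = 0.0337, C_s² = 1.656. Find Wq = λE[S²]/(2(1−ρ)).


ρ = λ·E[S] = 7.21·0.0337 = 0.2430
E[S²] = E[S]²(1+C_s²) = 0.0337²·(1+1.656) = 0.003016
Wq = λ·E[S²]/(2(1−ρ)) = 7.21·0.003016/(2·0.7570) = 0.01436 hr

Final: 0.01436 hr


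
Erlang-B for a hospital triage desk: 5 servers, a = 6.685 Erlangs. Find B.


B(c,a) = (a^c/c!) / Σ_{k=0}^{c} a^k/k!
a^5/5! = 111.256607
Σ terms (k=0..5): 1.00000 + 6.68500 + 22.34461 + 49.79124 + 83.21362 + 111.25661 = 274.291083
B = 111.256607/274.291083 = 0.405615

Final: 0.405615


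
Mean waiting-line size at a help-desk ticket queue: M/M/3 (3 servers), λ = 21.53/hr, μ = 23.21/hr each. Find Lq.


a = λ/μ = 0.9276; ρ = a/3 = 0.3092
P₀ = 0.392090
Lq = P₀·a^c·ρ / (c!·(1−ρ)²) = 0.392090·0.79819·0.3092/(6·0.47720)
= 0.03380

Final: 0.03380


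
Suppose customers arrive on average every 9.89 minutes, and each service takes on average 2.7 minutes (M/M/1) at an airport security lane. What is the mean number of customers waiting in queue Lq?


λ = 60/9.89 = 6.0667 /hr
μ = 60/2.7 = 22.2222 /hr
ρ = λ/μ = 6.0667/22.2222 = 0.2730
Lq = ρ²/(1−ρ) = 0.07453/0.7270 = 0.1025

Final: 0.1025


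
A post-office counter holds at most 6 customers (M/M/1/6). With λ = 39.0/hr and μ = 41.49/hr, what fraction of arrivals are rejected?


ρ = λ/μ = 39.0/41.49 = 0.9400
P_K = (1−ρ)ρ^K/(1−ρ^(K+1)) = (0.06001·0.689806)/(1 − 0.648408)
= 0.041398/0.351592 = 0.117745

Final: 0.117745


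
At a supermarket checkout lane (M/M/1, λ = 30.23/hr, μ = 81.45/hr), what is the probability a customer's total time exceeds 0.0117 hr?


W ~ Exponential(μ−λ) for M/M/1.
μ − λ = 81.45 − 30.23 = 51.2200
P(W > t) = e^{−(μ−λ)t} = e^{−0.5993} = 0.549210

Final: 0.549210


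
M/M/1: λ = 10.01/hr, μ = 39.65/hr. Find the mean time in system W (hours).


W = 1/(μ−λ) = 1/(39.65 − 10.01) = 1/29.64 = 0.03374 hr

Final: 0.03374 hr


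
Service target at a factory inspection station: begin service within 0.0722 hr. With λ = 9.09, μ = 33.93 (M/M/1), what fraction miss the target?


ρ = 9.09/33.93 = 0.2679
P(Wq > t) = ρ·e^{−(μ−λ)t} = 0.2679·e^{−1.7934}
= 0.2679·0.166385 = 0.044575

Final: 0.044575


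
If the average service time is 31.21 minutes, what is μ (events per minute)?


μ = 1/(service time) in consistent units.
1 minute = 1 min, so μ = 1/31.21 = 0.03204 per minute

Final: 0.03204 /min


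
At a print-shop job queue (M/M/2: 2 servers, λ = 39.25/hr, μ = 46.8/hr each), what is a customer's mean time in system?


a = 0.8387; ρ = 0.4193; P₀ = 0.409108
Lq = P₀·a^c·ρ/(c!(1−ρ)²) = 0.17894
Wq = Lq/λ = 0.17894/39.25 = 0.004559 hr
W = Wq + 1/μ = 0.004559 + 0.02137 = 0.02593 hr

Final: 0.02593 hr


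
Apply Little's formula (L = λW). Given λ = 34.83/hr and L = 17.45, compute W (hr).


W = L/λ = 17.45/34.83 = 0.5010 hr

Final: 0.5010 hr


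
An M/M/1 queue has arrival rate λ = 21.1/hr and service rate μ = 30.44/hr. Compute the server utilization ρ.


ρ = λ/μ = 21.1/30.44 = 0.6932

Final: 0.6932


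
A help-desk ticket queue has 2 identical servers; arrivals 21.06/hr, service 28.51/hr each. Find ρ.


ρ = λ/(cμ) = 21.06/(2·28.51) = 21.06/57.02 = 0.3693

Final: 0.3693


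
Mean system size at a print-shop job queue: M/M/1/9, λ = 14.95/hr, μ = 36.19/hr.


ρ = 14.95/36.19 = 0.4131
L = ρ[1 − (K+1)ρ^K + Kρ^(K+1)] / [(1−ρ)(1−ρ^(K+1))]
Numerator: 0.4131·(1 − 10·0.0003503 + 9·0.0001447) = 0.412188
Denominator: (0.5869)·(0.999855) = 0.586818
L = 0.412188/0.586818 = 0.7024

Final: 0.7024


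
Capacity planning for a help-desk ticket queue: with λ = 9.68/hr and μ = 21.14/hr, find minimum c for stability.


Stability requires cμ > λ ⇔ c > λ/μ.
λ/μ = 9.68/21.14 = 0.4579
Minimum integer c = ⌊0.4579⌋ + 1 = 1
Check: 1·21.14 = 21.14 > 9.68, while 0·21.14 = 0.00 ≤ 9.68

Final: 1 servers


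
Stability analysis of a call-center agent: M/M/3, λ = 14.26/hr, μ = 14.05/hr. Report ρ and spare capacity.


Total capacity cμ = 3·14.05 = 42.15/hr
ρ = λ/(cμ) = 14.26/42.15 = 0.3383
Stable ⇔ ρ < 1: YES
Spare capacity = cμ − λ = 42.15 − 14.26 = 27.89/hr

Final: ρ = 0.3383; stable; margin = 27.89/hr


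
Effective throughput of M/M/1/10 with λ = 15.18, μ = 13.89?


ρ = 1.0929; P_K = (1−ρ)ρ^10/(1−ρ^11) = 0.136290
λ_eff = λ(1 − P_K) = 15.18·(1 − 0.136290) = 15.18·0.863710 = 13.1111 /hr

Final: 13.1111 /hr


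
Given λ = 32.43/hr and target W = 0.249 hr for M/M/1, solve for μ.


W = 1/(μ−λ) ⇒ μ − λ = 1/W = 1/0.249 = 4.0161
μ = λ + 1/W = 32.43 + 4.0161 = 36.4461 per hr

Final: 36.4461 /hr


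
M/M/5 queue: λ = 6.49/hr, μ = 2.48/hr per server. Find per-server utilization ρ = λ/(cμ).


ρ = λ/(cμ) = 6.49/(5·2.48) = 6.49/12.40 = 0.5234

Final: 0.5234


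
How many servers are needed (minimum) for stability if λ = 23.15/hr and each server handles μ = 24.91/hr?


Stability requires cμ > λ ⇔ c > λ/μ.
λ/μ = 23.15/24.91 = 0.9293
Minimum integer c = ⌊0.9293⌋ + 1 = 1
Check: 1·24.91 = 24.91 > 23.15, while 0·24.91 = 0.00 ≤ 23.15

Final: 1 servers


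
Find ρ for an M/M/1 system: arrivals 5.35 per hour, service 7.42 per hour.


ρ = λ/μ = 5.35/7.42 = 0.7210

Final: 0.7210


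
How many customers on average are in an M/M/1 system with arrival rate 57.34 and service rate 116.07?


ρ = λ/μ = 57.34/116.07 = 0.4940
L = ρ/(1−ρ) = 0.4940/(1 − 0.4940) = 0.4940/0.5060 = 0.9763

Final: 0.9763


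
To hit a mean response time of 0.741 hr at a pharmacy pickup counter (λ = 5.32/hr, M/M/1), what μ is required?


W = 1/(μ−λ) ⇒ μ − λ = 1/W = 1/0.741 = 1.3495
μ = λ + 1/W = 5.32 + 1.3495 = 6.6695 per hr

Final: 6.6695 /hr


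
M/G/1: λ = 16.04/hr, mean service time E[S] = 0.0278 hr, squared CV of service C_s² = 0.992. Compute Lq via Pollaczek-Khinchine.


ρ = λ·E[S] = 16.04·0.0278 = 0.4459
Lq = ρ²(1+C_s²)/(2(1−ρ)) = 0.1988·(1+0.992)/(2·0.5541)
= 0.1988·1.9920/1.1082 = 0.35742

Final: 0.35742


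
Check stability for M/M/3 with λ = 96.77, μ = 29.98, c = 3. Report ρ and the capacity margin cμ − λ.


Total capacity cμ = 3·29.98 = 89.94/hr
ρ = λ/(cμ) = 96.77/89.94 = 1.0759
Stable ⇔ ρ < 1: NO
Spare capacity = cμ − λ = 89.94 − 96.77 = -6.83/hr

Final: ρ = 1.0759; unstable; margin = -6.83/hr


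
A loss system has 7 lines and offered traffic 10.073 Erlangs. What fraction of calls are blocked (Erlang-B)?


B(c,a) = (a^c/c!) / Σ_{k=0}^{c} a^k/k!
a^7/7! = 2087.763503
Σ terms (k=0..7): 1.00000 + 10.07300 + 50.73266 + 170.34338 + 428.96721 + 864.19734 + 1450.84330 + 2087.76350 = 5063.920385
B = 2087.763503/5063.920385 = 0.412282

Final: 0.412282


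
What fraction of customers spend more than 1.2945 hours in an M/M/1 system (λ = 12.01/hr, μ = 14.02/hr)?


W ~ Exponential(μ−λ) for M/M/1.
μ − λ = 14.02 − 12.01 = 2.0100
P(W > t) = e^{−(μ−λ)t} = e^{−2.6019} = 0.074129

Final: 0.074129


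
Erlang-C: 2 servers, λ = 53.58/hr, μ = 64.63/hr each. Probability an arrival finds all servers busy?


a = λ/μ = 0.8290; ρ = a/2 = 0.4145
P₀ = 0.413914 (from M/M/c formula)
C(c,a) = [a^c/(c!(1−ρ))]·P₀ = [0.68729/(2·0.5855)]·0.413914
= 0.58694·0.413914 = 0.242941

Final: 0.242941


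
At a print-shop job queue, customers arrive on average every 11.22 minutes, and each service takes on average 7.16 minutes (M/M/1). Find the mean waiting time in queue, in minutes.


λ = 60/11.22 = 5.3476 /hr
μ = 60/7.16 = 8.3799 /hr
ρ = λ/μ = 5.3476/8.3799 = 0.6381
Wq = ρ/(μ−λ) = 0.6381/(8.3799−5.3476) = 0.21045 hr
In minutes: 0.21045·60 = 12.627 min

Final: 12.627 min


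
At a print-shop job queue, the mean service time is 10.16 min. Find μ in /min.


μ = 1/(service time) in consistent units.
1 minute = 1 min, so μ = 1/10.16 = 0.09843 per minute

Final: 0.09843 /min


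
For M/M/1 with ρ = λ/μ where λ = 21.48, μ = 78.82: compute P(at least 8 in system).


ρ = 21.48/78.82 = 0.2725
P(N ≥ n) = ρ^n = 0.2725^8 = 0.00003042

Final: 0.00003042


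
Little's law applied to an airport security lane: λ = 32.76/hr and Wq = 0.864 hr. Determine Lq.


Lq = λWq = 32.76·0.864 = 28.3046

Final: 28.3046


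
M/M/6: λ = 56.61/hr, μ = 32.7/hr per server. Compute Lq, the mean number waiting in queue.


a = λ/μ = 1.7312; ρ = a/6 = 0.2885
P₀ = 0.176965
Lq = P₀·a^c·ρ / (c!·(1−ρ)²) = 0.176965·26.91984·0.2885/(720·0.50619)
= 0.003771

Final: 0.003771


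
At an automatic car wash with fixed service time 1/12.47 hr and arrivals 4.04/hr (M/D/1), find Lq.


ρ = 4.04/12.47 = 0.3240
M/D/1: Lq = ρ²/(2(1−ρ)) = 0.1050/(2·0.6760) = 0.07763

Final: 0.07763


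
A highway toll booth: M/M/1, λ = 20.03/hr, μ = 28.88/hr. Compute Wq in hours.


ρ = 20.03/28.88 = 0.6936
Wq = ρ/(μ−λ) = 0.6936/(28.88 − 20.03) = 0.6936/8.85 = 0.07837 hr

Final: 0.07837 hr


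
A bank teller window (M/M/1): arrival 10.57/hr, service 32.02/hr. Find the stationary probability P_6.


ρ = 10.57/32.02 = 0.3301
P_n = (1−ρ)·ρ^n = (1 − 0.3301)·0.3301^6 = 0.6699·0.001294 = 0.0008668

Final: 0.0008668


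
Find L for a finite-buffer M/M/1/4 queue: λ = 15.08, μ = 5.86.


ρ = 15.08/5.86 = 2.5734
L = ρ[1 − (K+1)ρ^K + Kρ^(K+1)] / [(1−ρ)(1−ρ^(K+1))]
Numerator: 2.5734·(1 − 5·43.854575 + 4·112.854434) = 599.970059
Denominator: (-1.5734)·(-111.854434) = 175.989400
L = 599.970059/175.989400 = 3.4091

Final: 3.4091


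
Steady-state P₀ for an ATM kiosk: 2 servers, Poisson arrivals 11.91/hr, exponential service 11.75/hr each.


a = λ/μ = 11.91/11.75 = 1.0136; ρ = a/c = 0.5068
Σ_{k=0}^{1} a^k/k! (terms k=0..1) = 1.00000 + 1.01362 = 2.01362
Tail: a^2/(2!(1−ρ)) = 1.02742/(2·0.4932) = 1.04160
P₀ = 1/(2.01362 + 1.04160) = 1/3.05522 = 0.327309

Final: 0.327309


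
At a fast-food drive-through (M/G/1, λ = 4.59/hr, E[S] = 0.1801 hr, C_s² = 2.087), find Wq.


ρ = λ·E[S] = 4.59·0.1801 = 0.8267
E[S²] = E[S]²(1+C_s²) = 0.1801²·(1+2.087) = 0.100130
Wq = λ·E[S²]/(2(1−ρ)) = 4.59·0.100130/(2·0.1733) = 1.32570 hr

Final: 1.32570 hr


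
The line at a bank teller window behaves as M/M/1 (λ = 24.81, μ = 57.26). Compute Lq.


ρ = 24.81/57.26 = 0.4333
Lq = ρ²/(1−ρ) = 0.1877/0.5667 = 0.3313

Final: 0.3313


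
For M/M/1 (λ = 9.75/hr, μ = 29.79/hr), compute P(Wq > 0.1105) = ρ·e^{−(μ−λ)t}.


ρ = 9.75/29.79 = 0.3273
P(Wq > t) = ρ·e^{−(μ−λ)t} = 0.3273·e^{−2.2144}
= 0.3273·0.109217 = 0.035746

Final: 0.035746


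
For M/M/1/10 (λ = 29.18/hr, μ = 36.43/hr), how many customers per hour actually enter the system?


ρ = 0.8010; P_K = (1−ρ)ρ^10/(1−ρ^11) = 0.023698
λ_eff = λ(1 − P_K) = 29.18·(1 − 0.023698) = 29.18·0.976302 = 28.4885 /hr

Final: 28.4885 /hr


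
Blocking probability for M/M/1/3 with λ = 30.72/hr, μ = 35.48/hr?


ρ = λ/μ = 30.72/35.48 = 0.8658
P_K = (1−ρ)ρ^K/(1−ρ^(K+1)) = (0.1342·0.649102)/(1 − 0.562018)
= 0.087084/0.437982 = 0.198829

Final: 0.198829


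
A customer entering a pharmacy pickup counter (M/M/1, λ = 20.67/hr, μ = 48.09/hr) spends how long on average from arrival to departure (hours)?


W = 1/(μ−λ) = 1/(48.09 − 20.67) = 1/27.42 = 0.03647 hr

Final: 0.03647 hr


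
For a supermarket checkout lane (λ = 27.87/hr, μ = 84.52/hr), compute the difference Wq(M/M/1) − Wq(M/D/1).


ρ = 27.87/84.52 = 0.3297
Wq(M/M/1) = ρ/(μ−λ) = 0.3297/56.65 = 0.005821 hr
Wq(M/D/1) = ρ/(2(μ−λ)) = 0.002910 hr
Savings = 0.005821 − 0.002910 = 0.002910 hr

Final: 0.002910 hr


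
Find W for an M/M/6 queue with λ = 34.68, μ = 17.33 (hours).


a = 2.0012; ρ = 0.3335; P₀ = 0.134979
Lq = P₀·a^c·ρ/(c!(1−ρ)²) = 0.009040
Wq = Lq/λ = 0.009040/34.68 = 0.0002607 hr
W = Wq + 1/μ = 0.0002607 + 0.05770 = 0.05796 hr

Final: 0.05796 hr


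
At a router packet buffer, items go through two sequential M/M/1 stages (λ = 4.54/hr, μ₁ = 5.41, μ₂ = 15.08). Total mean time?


Each node sees arrival rate λ = 4.54/hr (tandem ⇒ throughput preserved).
W₁ = 1/(μ₁−λ) = 1/(5.41−4.54) = 1.14943 hr
W₂ = 1/(μ₂−λ) = 1/(15.08−4.54) = 0.09488 hr
W_total = W₁ + W₂ = 1.14943 + 0.09488 = 1.24430 hr

Final: 1.24430 hr


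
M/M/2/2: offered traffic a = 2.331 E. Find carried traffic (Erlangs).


B(2,2.331) = 0.449219 (Erlang-B)
Carried load = a(1 − B) = 2.331·(1 − 0.449219) = 2.331·0.550781 = 1.2839 E

Final: 1.2839 Erlangs


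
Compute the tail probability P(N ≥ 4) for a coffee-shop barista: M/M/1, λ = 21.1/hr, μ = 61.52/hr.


ρ = 21.1/61.52 = 0.3430
P(N ≥ n) = ρ^n = 0.3430^4 = 0.013838

Final: 0.013838


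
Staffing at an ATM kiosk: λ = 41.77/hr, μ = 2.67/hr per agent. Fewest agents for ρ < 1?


Stability requires cμ > λ ⇔ c > λ/μ.
λ/μ = 41.77/2.67 = 15.6442
Minimum integer c = ⌊15.6442⌋ + 1 = 16
Check: 16·2.67 = 42.72 > 41.77, while 15·2.67 = 40.05 ≤ 41.77

Final: 16 servers


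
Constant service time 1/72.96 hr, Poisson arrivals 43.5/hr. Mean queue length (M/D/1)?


ρ = 43.5/72.96 = 0.5962
M/D/1: Lq = ρ²/(2(1−ρ)) = 0.3555/(2·0.4038) = 0.44018

Final: 0.44018


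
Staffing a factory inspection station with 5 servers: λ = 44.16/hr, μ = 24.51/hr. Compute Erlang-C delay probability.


a = λ/μ = 1.8017; ρ = a/5 = 0.3603
P₀ = 0.164312 (from M/M/c formula)
C(c,a) = [a^c/(c!(1−ρ))]·P₀ = [18.98579/(120·0.6397)]·0.164312
= 0.24734·0.164312 = 0.040641

Final: 0.040641


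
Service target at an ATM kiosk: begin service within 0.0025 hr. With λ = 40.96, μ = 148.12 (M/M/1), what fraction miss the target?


ρ = 40.96/148.12 = 0.2765
P(Wq > t) = ρ·e^{−(μ−λ)t} = 0.2765·e^{−0.2679}
= 0.2765·0.764984 = 0.211543

Final: 0.211543


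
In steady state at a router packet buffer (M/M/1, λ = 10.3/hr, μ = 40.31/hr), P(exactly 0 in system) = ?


ρ = 10.3/40.31 = 0.2555
P_n = (1−ρ)·ρ^n = (1 − 0.2555)·0.2555^0 = 0.7445·1.000000 = 0.744480

Final: 0.744480


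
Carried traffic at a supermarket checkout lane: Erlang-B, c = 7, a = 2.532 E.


B(7,2.532) = 0.010572 (Erlang-B)
Carried load = a(1 − B) = 2.532·(1 − 0.010572) = 2.532·0.989428 = 2.5052 E

Final: 2.5052 Erlangs


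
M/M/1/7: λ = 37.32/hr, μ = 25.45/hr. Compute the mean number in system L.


ρ = 37.32/25.45 = 1.4664
L = ρ[1 − (K+1)ρ^K + Kρ^(K+1)] / [(1−ρ)(1−ρ^(K+1))]
Numerator: 1.4664·(1 − 8·14.580652 + 7·21.381137) = 49.891108
Denominator: (-0.4664)·(-20.381137) = 9.505858
L = 49.891108/9.505858 = 5.2485

Final: 5.2485


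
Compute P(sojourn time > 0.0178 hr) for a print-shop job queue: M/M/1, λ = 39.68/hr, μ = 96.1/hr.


W ~ Exponential(μ−λ) for M/M/1.
μ − λ = 96.1 − 39.68 = 56.4200
P(W > t) = e^{−(μ−λ)t} = e^{−1.0043} = 0.366310

Final: 0.366310


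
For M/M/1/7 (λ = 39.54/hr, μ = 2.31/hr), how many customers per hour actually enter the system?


ρ = 17.1169; P_K = (1−ρ)ρ^7/(1−ρ^8) = 0.941578
λ_eff = λ(1 − P_K) = 39.54·(1 − 0.941578) = 39.54·0.058422 = 2.3100 /hr

Final: 2.3100 /hr


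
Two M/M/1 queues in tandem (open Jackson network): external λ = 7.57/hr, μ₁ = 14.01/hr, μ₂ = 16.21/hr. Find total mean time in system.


Each node sees arrival rate λ = 7.57/hr (tandem ⇒ throughput preserved).
W₁ = 1/(μ₁−λ) = 1/(14.01−7.57) = 0.15528 hr
W₂ = 1/(μ₂−λ) = 1/(16.21−7.57) = 0.11574 hr
W_total = W₁ + W₂ = 0.15528 + 0.11574 = 0.27102 hr

Final: 0.27102 hr


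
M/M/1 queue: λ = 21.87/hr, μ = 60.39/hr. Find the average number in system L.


ρ = λ/μ = 21.87/60.39 = 0.3621
L = ρ/(1−ρ) = 0.3621/(1 − 0.3621) = 0.3621/0.6379 = 0.5678

Final: 0.5678


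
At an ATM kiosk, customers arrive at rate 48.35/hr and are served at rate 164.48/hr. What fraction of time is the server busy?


ρ = λ/μ = 48.35/164.48 = 0.2940

Final: 0.2940


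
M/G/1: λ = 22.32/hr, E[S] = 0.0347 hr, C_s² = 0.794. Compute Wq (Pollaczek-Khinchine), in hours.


ρ = λ·E[S] = 22.32·0.0347 = 0.7745
E[S²] = E[S]²(1+C_s²) = 0.0347²·(1+0.794) = 0.002160
Wq = λ·E[S²]/(2(1−ρ)) = 22.32·0.002160/(2·0.2255) = 0.10691 hr

Final: 0.10691 hr


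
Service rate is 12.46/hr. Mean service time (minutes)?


Mean service time = 1/μ = 1/12.46 hour = 0.08026 hour
In minutes: 0.08026 × 60 = 4.8154 min

Final: 4.8154 min


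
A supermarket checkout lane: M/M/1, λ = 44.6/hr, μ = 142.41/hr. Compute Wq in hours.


ρ = 44.6/142.41 = 0.3132
Wq = ρ/(μ−λ) = 0.3132/(142.41 − 44.6) = 0.3132/97.81 = 0.003202 hr

Final: 0.003202 hr


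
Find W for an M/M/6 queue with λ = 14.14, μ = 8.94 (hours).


a = 1.5817; ρ = 0.2636; P₀ = 0.205563
Lq = P₀·a^c·ρ/(c!(1−ρ)²) = 0.002173
Wq = Lq/λ = 0.002173/14.14 = 0.0001537 hr
W = Wq + 1/μ = 0.0001537 + 0.11186 = 0.11201 hr

Final: 0.11201 hr


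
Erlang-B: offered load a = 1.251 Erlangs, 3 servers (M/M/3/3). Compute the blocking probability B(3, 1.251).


B(c,a) = (a^c/c!) / Σ_{k=0}^{c} a^k/k!
a^3/3! = 0.326303
Σ terms (k=0..3): 1.00000 + 1.25100 + 0.78250 + 0.32630 = 3.359803
B = 0.326303/3.359803 = 0.097120

Final: 0.097120


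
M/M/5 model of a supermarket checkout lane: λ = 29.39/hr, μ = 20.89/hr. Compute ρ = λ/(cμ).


ρ = λ/(cμ) = 29.39/(5·20.89) = 29.39/104.45 = 0.2814

Final: 0.2814


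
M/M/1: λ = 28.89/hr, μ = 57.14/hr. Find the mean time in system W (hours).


W = 1/(μ−λ) = 1/(57.14 − 28.89) = 1/28.25 = 0.03540 hr

Final: 0.03540 hr


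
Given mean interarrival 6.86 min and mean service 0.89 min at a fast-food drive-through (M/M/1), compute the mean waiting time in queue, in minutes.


λ = 60/6.86 = 8.7464 /hr
μ = 60/0.89 = 67.4157 /hr
ρ = λ/μ = 8.7464/67.4157 = 0.1297
Wq = ρ/(μ−λ) = 0.1297/(67.4157−8.7464) = 0.002211 hr
In minutes: 0.002211·60 = 0.1327 min

Final: 0.1327 min


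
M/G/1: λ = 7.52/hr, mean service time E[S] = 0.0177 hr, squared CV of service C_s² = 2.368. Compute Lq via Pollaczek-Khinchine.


ρ = λ·E[S] = 7.52·0.0177 = 0.1331
Lq = ρ²(1+C_s²)/(2(1−ρ)) = 0.01772·(1+2.368)/(2·0.8669)
= 0.01772·3.3680/1.7338 = 0.03442

Final: 0.03442


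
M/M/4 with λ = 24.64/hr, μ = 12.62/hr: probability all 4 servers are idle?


a = λ/μ = 24.64/12.62 = 1.9525; ρ = a/c = 0.4881
Σ_{k=0}^{3} a^k/k! (terms k=0..3) = 1.00000 + 1.95246 + 1.90604 + 1.24049 = 6.09899
Tail: a^4/(4!(1−ρ)) = 14.53200/(24·0.5119) = 1.18288
P₀ = 1/(6.09899 + 1.18288) = 1/7.28187 = 0.137327

Final: 0.137327


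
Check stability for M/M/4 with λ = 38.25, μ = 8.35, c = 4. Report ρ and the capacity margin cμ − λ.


Total capacity cμ = 4·8.35 = 33.40/hr
ρ = λ/(cμ) = 38.25/33.40 = 1.1452
Stable ⇔ ρ < 1: NO
Spare capacity = cμ − λ = 33.40 − 38.25 = -4.85/hr

Final: ρ = 1.1452; unstable; margin = -4.85/hr


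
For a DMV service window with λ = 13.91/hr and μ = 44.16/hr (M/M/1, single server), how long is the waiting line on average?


ρ = 13.91/44.16 = 0.3150
Lq = ρ²/(1−ρ) = 0.09922/0.6850 = 0.1448

Final: 0.1448


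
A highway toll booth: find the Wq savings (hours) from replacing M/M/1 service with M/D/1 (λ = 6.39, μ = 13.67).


ρ = 6.39/13.67 = 0.4674
Wq(M/M/1) = ρ/(μ−λ) = 0.4674/7.28 = 0.06421 hr
Wq(M/D/1) = ρ/(2(μ−λ)) = 0.03210 hr
Savings = 0.06421 − 0.03210 = 0.03210 hr

Final: 0.03210 hr


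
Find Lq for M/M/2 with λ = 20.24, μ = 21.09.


a = λ/μ = 0.9597; ρ = a/2 = 0.4798
P₀ = 0.351490
Lq = P₀·a^c·ρ / (c!·(1−ρ)²) = 0.351490·0.92102·0.4798/(2·0.27056)
= 0.28707

Final: 0.28707


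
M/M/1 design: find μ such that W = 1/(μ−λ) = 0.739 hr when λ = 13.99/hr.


W = 1/(μ−λ) ⇒ μ − λ = 1/W = 1/0.739 = 1.3532
μ = λ + 1/W = 13.99 + 1.3532 = 15.3432 per hr

Final: 15.3432 /hr


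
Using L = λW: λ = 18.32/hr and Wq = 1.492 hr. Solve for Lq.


Lq = λWq = 18.32·1.492 = 27.3334

Final: 27.3334


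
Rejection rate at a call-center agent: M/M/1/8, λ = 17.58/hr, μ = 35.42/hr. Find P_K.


ρ = λ/μ = 17.58/35.42 = 0.4963
P_K = (1−ρ)ρ^K/(1−ρ^(K+1)) = (0.5037·0.003683)/(1 − 0.001828)
= 0.001855/0.998172 = 0.001858

Final: 0.001858


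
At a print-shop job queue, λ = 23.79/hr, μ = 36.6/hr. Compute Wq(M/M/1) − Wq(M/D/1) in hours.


ρ = 23.79/36.6 = 0.6500
Wq(M/M/1) = ρ/(μ−λ) = 0.6500/12.81 = 0.05074 hr
Wq(M/D/1) = ρ/(2(μ−λ)) = 0.02537 hr
Savings = 0.05074 − 0.02537 = 0.02537 hr

Final: 0.02537 hr


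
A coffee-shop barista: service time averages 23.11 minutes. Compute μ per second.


μ = 1/(service time) in consistent units.
1 second = 0.0166667 min, so μ = 0.0166667/23.11 = 0.0007212 per second

Final: 0.0007212 /sec


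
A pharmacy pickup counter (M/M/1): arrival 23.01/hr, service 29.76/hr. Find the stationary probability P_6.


ρ = 23.01/29.76 = 0.7732
P_n = (1−ρ)·ρ^n = (1 − 0.7732)·0.7732^6 = 0.2268·0.213650 = 0.048459

Final: 0.048459


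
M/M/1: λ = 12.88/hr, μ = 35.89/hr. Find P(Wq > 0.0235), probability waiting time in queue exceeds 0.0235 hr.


ρ = 12.88/35.89 = 0.3589
P(Wq > t) = ρ·e^{−(μ−λ)t} = 0.3589·e^{−0.5407}
= 0.3589·0.582320 = 0.208980

Final: 0.208980


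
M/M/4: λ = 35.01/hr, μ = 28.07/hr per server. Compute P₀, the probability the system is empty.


a = λ/μ = 35.01/28.07 = 1.2472; ρ = a/c = 0.3118
Σ_{k=0}^{3} a^k/k! (terms k=0..3) = 1.00000 + 1.24724 + 0.77780 + 0.32337 = 3.34841
Tail: a^4/(4!(1−ρ)) = 2.41991/(24·0.6882) = 0.14651
P₀ = 1/(3.34841 + 0.14651) = 1/3.49492 = 0.286129

Final: 0.286129


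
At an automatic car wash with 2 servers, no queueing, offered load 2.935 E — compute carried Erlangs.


B(2,2.935) = 0.522574 (Erlang-B)
Carried load = a(1 − B) = 2.935·(1 − 0.522574) = 2.935·0.477426 = 1.4012 E

Final: 1.4012 Erlangs


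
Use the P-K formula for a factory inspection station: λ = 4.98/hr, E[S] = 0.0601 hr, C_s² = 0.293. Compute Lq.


ρ = λ·E[S] = 4.98·0.0601 = 0.2993
Lq = ρ²(1+C_s²)/(2(1−ρ)) = 0.08958·(1+0.293)/(2·0.7007)
= 0.08958·1.2930/1.4014 = 0.08265

Final: 0.08265


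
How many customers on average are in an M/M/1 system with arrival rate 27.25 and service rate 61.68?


ρ = λ/μ = 27.25/61.68 = 0.4418
L = ρ/(1−ρ) = 0.4418/(1 − 0.4418) = 0.4418/0.5582 = 0.7915

Final: 0.7915


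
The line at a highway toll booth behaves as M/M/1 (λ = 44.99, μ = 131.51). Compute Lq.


ρ = 44.99/131.51 = 0.3421
Lq = ρ²/(1−ρ) = 0.1170/0.6579 = 0.1779

Final: 0.1779


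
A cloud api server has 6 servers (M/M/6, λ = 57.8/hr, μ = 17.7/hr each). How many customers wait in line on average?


a = λ/μ = 3.2655; ρ = a/6 = 0.5443
P₀ = 0.037134
Lq = P₀·a^c·ρ / (c!·(1−ρ)²) = 0.037134·1212.62755·0.5443/(720·0.20770)
= 0.16388

Final: 0.16388


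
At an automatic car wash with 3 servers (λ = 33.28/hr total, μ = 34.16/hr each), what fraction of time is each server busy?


ρ = λ/(cμ) = 33.28/(3·34.16) = 33.28/102.48 = 0.3247

Final: 0.3247


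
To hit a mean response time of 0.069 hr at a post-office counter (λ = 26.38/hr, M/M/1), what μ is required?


W = 1/(μ−λ) ⇒ μ − λ = 1/W = 1/0.069 = 14.4928
μ = λ + 1/W = 26.38 + 14.4928 = 40.8728 per hr

Final: 40.8728 /hr


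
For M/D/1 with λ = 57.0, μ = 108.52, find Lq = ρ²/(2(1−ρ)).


ρ = 57.0/108.52 = 0.5252
M/D/1: Lq = ρ²/(2(1−ρ)) = 0.2759/(2·0.4748) = 0.29056

Final: 0.29056


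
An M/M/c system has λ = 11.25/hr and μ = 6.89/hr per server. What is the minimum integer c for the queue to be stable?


Stability requires cμ > λ ⇔ c > λ/μ.
λ/μ = 11.25/6.89 = 1.6328
Minimum integer c = ⌊1.6328⌋ + 1 = 2
Check: 2·6.89 = 13.78 > 11.25, while 1·6.89 = 6.89 ≤ 11.25

Final: 2 servers


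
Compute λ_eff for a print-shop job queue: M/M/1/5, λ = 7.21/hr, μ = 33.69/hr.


ρ = 0.2140; P_K = (1−ρ)ρ^5/(1−ρ^6) = 0.0003529
λ_eff = λ(1 − P_K) = 7.21·(1 − 0.0003529) = 7.21·0.999647 = 7.2075 /hr

Final: 7.2075 /hr


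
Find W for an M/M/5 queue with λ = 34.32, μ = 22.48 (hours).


a = 1.5267; ρ = 0.3053; P₀ = 0.216873
Lq = P₀·a^c·ρ/(c!(1−ρ)²) = 0.009484
Wq = Lq/λ = 0.009484/34.32 = 0.0002764 hr
W = Wq + 1/μ = 0.0002764 + 0.04448 = 0.04476 hr

Final: 0.04476 hr


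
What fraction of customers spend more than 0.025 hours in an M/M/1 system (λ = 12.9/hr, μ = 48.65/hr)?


W ~ Exponential(μ−λ) for M/M/1.
μ − λ = 48.65 − 12.9 = 35.7500
P(W > t) = e^{−(μ−λ)t} = e^{−0.8938} = 0.409119

Final: 0.409119


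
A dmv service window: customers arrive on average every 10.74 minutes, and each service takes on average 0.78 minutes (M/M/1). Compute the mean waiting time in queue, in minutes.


λ = 60/10.74 = 5.5866 /hr
μ = 60/0.78 = 76.9231 /hr
ρ = λ/μ = 5.5866/76.9231 = 0.07263
Wq = ρ/(μ−λ) = 0.07263/(76.9231−5.5866) = 0.001018 hr
In minutes: 0.001018·60 = 0.06108 min

Final: 0.06108 min


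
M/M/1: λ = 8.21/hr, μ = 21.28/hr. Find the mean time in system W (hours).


W = 1/(μ−λ) = 1/(21.28 − 8.21) = 1/13.07 = 0.07651 hr

Final: 0.07651 hr


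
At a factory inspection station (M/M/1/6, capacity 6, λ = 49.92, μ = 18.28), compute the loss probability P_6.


ρ = λ/μ = 49.92/18.28 = 2.7309
P_K = (1−ρ)ρ^K/(1−ρ^(K+1)) = (-1.7309·414.753741)/(1 − 1132.631660)
= -717.877919/-1131.631660 = 0.634374

Final: 0.634374


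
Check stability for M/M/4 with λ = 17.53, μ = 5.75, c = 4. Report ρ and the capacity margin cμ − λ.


Total capacity cμ = 4·5.75 = 23.00/hr
ρ = λ/(cμ) = 17.53/23.00 = 0.7622
Stable ⇔ ρ < 1: YES
Spare capacity = cμ − λ = 23.00 − 17.53 = 5.47/hr

Final: ρ = 0.7622; stable; margin = 5.47/hr


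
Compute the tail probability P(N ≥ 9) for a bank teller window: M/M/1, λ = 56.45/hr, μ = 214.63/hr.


ρ = 56.45/214.63 = 0.2630
P(N ≥ n) = ρ^n = 0.2630^9 = 0.000006022

Final: 0.000006022


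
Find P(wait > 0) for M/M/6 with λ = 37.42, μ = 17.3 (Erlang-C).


a = λ/μ = 2.1630; ρ = a/6 = 0.3605
P₀ = 0.114706 (from M/M/c formula)
C(c,a) = [a^c/(c!(1−ρ))]·P₀ = [102.41088/(720·0.6395)]·0.114706
= 0.22242·0.114706 = 0.025513

Final: 0.025513


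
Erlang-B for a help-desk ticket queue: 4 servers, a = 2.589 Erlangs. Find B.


B(c,a) = (a^c/c!) / Σ_{k=0}^{c} a^k/k!
a^4/4! = 1.872048
Σ terms (k=0..4): 1.00000 + 2.58900 + 3.35146 + 2.89231 + 1.87205 = 11.704819
B = 1.872048/11.704819 = 0.159938

Final: 0.159938


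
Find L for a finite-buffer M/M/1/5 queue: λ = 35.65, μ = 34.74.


ρ = 35.65/34.74 = 1.0262
L = ρ[1 − (K+1)ρ^K + Kρ^(K+1)] / [(1−ρ)(1−ρ^(K+1))]
Numerator: 1.0262·(1 − 6·1.138017 + 5·1.167826) = 0.011322
Denominator: (-0.02619)·(-0.167826) = 0.004396
L = 0.011322/0.004396 = 2.5754

Final: 2.5754


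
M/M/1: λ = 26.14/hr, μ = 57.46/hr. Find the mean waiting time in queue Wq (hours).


ρ = 26.14/57.46 = 0.4549
Wq = ρ/(μ−λ) = 0.4549/(57.46 − 26.14) = 0.4549/31.32 = 0.01453 hr

Final: 0.01453 hr


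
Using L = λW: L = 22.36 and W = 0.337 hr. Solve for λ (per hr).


λ = L/W = 22.36/0.337 = 66.3501 /hr

Final: 66.3501 /hr


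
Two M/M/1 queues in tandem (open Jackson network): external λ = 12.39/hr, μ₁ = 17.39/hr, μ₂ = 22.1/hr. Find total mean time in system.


Each node sees arrival rate λ = 12.39/hr (tandem ⇒ throughput preserved).
W₁ = 1/(μ₁−λ) = 1/(17.39−12.39) = 0.20000 hr
W₂ = 1/(μ₂−λ) = 1/(22.1−12.39) = 0.10299 hr
W_total = W₁ + W₂ = 0.20000 + 0.10299 = 0.30299 hr

Final: 0.30299 hr


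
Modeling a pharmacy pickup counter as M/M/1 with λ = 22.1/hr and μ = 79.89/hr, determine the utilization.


ρ = λ/μ = 22.1/79.89 = 0.2766

Final: 0.2766


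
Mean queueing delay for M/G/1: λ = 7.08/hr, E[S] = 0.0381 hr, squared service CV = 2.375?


ρ = λ·E[S] = 7.08·0.0381 = 0.2697
E[S²] = E[S]²(1+C_s²) = 0.0381²·(1+2.375) = 0.004899
Wq = λ·E[S²]/(2(1−ρ)) = 7.08·0.004899/(2·0.7303) = 0.02375 hr

Final: 0.02375 hr


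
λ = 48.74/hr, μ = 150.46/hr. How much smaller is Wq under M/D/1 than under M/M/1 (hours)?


ρ = 48.74/150.46 = 0.3239
Wq(M/M/1) = ρ/(μ−λ) = 0.3239/101.72 = 0.003185 hr
Wq(M/D/1) = ρ/(2(μ−λ)) = 0.001592 hr
Savings = 0.003185 − 0.001592 = 0.001592 hr

Final: 0.001592 hr


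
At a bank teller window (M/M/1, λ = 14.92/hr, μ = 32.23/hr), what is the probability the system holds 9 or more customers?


ρ = 14.92/32.23 = 0.4629
P(N ≥ n) = ρ^n = 0.4629^9 = 0.0009763

Final: 0.0009763


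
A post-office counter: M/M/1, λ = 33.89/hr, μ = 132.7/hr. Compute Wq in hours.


ρ = 33.89/132.7 = 0.2554
Wq = ρ/(μ−λ) = 0.2554/(132.7 − 33.89) = 0.2554/98.81 = 0.002585 hr

Final: 0.002585 hr


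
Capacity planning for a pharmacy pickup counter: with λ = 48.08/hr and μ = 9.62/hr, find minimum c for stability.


Stability requires cμ > λ ⇔ c > λ/μ.
λ/μ = 48.08/9.62 = 4.9979
Minimum integer c = ⌊4.9979⌋ + 1 = 5
Check: 5·9.62 = 48.10 > 48.08, while 4·9.62 = 38.48 ≤ 48.08

Final: 5 servers


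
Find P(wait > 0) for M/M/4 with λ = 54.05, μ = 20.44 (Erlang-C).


a = λ/μ = 2.6443; ρ = a/4 = 0.6611
P₀ = 0.061602 (from M/M/c formula)
C(c,a) = [a^c/(c!(1−ρ))]·P₀ = [48.89441/(24·0.3389)]·0.061602
= 6.01108·0.061602 = 0.370292

Final: 0.370292


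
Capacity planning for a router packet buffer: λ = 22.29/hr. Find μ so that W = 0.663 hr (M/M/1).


W = 1/(μ−λ) ⇒ μ − λ = 1/W = 1/0.663 = 1.5083
μ = λ + 1/W = 22.29 + 1.5083 = 23.7983 per hr

Final: 23.7983 /hr


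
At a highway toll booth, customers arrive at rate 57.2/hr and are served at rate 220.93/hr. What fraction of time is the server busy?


ρ = λ/μ = 57.2/220.93 = 0.2589

Final: 0.2589


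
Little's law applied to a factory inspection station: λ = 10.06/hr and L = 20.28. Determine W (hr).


W = L/λ = 20.28/10.06 = 2.0159 hr

Final: 2.0159 hr


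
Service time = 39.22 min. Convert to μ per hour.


μ = 1/(service time) in consistent units.
1 hour = 60 min, so μ = 60/39.22 = 1.5298 per hour

Final: 1.5298 /hr


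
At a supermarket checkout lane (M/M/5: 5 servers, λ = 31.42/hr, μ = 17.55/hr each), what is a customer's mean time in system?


a = 1.7903; ρ = 0.3581; P₀ = 0.166219
Lq = P₀·a^c·ρ/(c!(1−ρ)²) = 0.02214
Wq = Lq/λ = 0.02214/31.42 = 0.0007046 hr
W = Wq + 1/μ = 0.0007046 + 0.05698 = 0.05768 hr

Final: 0.05768 hr


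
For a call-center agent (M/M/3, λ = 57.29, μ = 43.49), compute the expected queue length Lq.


a = λ/μ = 1.3173; ρ = a/3 = 0.4391
P₀ = 0.258784
Lq = P₀·a^c·ρ / (c!·(1−ρ)²) = 0.258784·2.28596·0.4391/(6·0.31460)
= 0.13761

Final: 0.13761


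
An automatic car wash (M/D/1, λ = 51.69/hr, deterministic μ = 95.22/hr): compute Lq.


ρ = 51.69/95.22 = 0.5428
M/D/1: Lq = ρ²/(2(1−ρ)) = 0.2947/(2·0.4572) = 0.32230

Final: 0.32230


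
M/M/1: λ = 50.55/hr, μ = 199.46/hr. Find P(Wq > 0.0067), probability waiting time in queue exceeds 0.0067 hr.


ρ = 50.55/199.46 = 0.2534
P(Wq > t) = ρ·e^{−(μ−λ)t} = 0.2534·e^{−0.9977}
= 0.2534·0.368728 = 0.093448

Final: 0.093448


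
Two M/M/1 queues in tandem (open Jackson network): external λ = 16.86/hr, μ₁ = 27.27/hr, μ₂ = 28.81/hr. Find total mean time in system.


Each node sees arrival rate λ = 16.86/hr (tandem ⇒ throughput preserved).
W₁ = 1/(μ₁−λ) = 1/(27.27−16.86) = 0.09606 hr
W₂ = 1/(μ₂−λ) = 1/(28.81−16.86) = 0.08368 hr
W_total = W₁ + W₂ = 0.09606 + 0.08368 = 0.17974 hr

Final: 0.17974 hr


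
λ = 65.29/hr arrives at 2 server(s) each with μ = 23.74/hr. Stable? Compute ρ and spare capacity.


Total capacity cμ = 2·23.74 = 47.48/hr
ρ = λ/(cμ) = 65.29/47.48 = 1.3751
Stable ⇔ ρ < 1: NO
Spare capacity = cμ − λ = 47.48 − 65.29 = -17.81/hr

Final: ρ = 1.3751; unstable; margin = -17.81/hr


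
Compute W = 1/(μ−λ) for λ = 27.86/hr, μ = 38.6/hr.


W = 1/(μ−λ) = 1/(38.6 − 27.86) = 1/10.74 = 0.09311 hr

Final: 0.09311 hr


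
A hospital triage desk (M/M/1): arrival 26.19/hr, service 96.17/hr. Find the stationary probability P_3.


ρ = 26.19/96.17 = 0.2723
P_n = (1−ρ)·ρ^n = (1 − 0.2723)·0.2723^3 = 0.7277·0.020197 = 0.014697

Final: 0.014697


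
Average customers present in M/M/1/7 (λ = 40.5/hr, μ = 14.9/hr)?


ρ = 40.5/14.9 = 2.7181
L = ρ[1 − (K+1)ρ^K + Kρ^(K+1)] / [(1−ρ)(1−ρ^(K+1))]
Numerator: 2.7181·(1 − 8·1096.178510 + 7·2979.545614) = 32857.707675
Denominator: (-1.7181)·(-2978.545614) = 5117.501189
L = 32857.707675/5117.501189 = 6.4207

Final: 6.4207


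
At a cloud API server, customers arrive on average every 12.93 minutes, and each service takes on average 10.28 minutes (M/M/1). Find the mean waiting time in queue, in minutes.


λ = 60/12.93 = 4.6404 /hr
μ = 60/10.28 = 5.8366 /hr
ρ = λ/μ = 4.6404/5.8366 = 0.7951
Wq = ρ/(μ−λ) = 0.7951/(5.8366−4.6404) = 0.66464 hr
In minutes: 0.66464·60 = 39.879 min

Final: 39.879 min


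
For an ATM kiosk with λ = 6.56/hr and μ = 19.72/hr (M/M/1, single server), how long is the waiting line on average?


ρ = 6.56/19.72 = 0.3327
Lq = ρ²/(1−ρ) = 0.1107/0.6673 = 0.1658

Final: 0.1658


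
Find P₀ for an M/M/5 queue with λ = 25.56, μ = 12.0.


a = λ/μ = 25.56/12.0 = 2.1300; ρ = a/c = 0.4260
Σ_{k=0}^{4} a^k/k! (terms k=0..4) = 1.00000 + 2.13000 + 2.26845 + 1.61060 + 0.85764 = 7.86669
Tail: a^5/(5!(1−ρ)) = 43.84277/(120·0.5740) = 0.63651
P₀ = 1/(7.86669 + 0.63651) = 1/8.50320 = 0.117603

Final: 0.117603


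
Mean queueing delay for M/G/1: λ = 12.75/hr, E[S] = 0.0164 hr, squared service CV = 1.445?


ρ = λ·E[S] = 12.75·0.0164 = 0.2091
E[S²] = E[S]²(1+C_s²) = 0.0164²·(1+1.445) = 0.0006576
Wq = λ·E[S²]/(2(1−ρ)) = 12.75·0.0006576/(2·0.7909) = 0.005301 hr

Final: 0.005301 hr


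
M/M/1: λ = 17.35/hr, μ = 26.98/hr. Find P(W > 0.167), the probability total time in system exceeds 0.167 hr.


W ~ Exponential(μ−λ) for M/M/1.
μ − λ = 26.98 − 17.35 = 9.6300
P(W > t) = e^{−(μ−λ)t} = e^{−1.6082} = 0.200246

Final: 0.200246


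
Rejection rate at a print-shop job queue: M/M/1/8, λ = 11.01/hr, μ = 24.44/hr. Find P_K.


ρ = λ/μ = 11.01/24.44 = 0.4505
P_K = (1−ρ)ρ^K/(1−ρ^(K+1)) = (0.5495·0.001696)/(1 − 0.0007641)
= 0.0009321/0.999236 = 0.0009328

Final: 0.0009328


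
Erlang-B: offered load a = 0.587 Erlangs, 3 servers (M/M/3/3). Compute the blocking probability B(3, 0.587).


B(c,a) = (a^c/c!) / Σ_{k=0}^{c} a^k/k!
a^3/3! = 0.033710
Σ terms (k=0..3): 1.00000 + 0.58700 + 0.17228 + 0.03371 = 1.792995
B = 0.033710/1.792995 = 0.018801

Final: 0.018801


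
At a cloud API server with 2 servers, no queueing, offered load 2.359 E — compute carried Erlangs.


B(2,2.359) = 0.453060 (Erlang-B)
Carried load = a(1 − B) = 2.359·(1 − 0.453060) = 2.359·0.546940 = 1.2902 E

Final: 1.2902 Erlangs


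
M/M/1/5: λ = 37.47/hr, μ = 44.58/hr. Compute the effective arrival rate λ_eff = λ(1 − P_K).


ρ = 0.8405; P_K = (1−ρ)ρ^5/(1−ρ^6) = 0.103339
λ_eff = λ(1 − P_K) = 37.47·(1 − 0.103339) = 37.47·0.896661 = 33.5979 /hr

Final: 33.5979 /hr


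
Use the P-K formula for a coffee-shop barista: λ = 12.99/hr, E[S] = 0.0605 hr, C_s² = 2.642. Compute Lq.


ρ = λ·E[S] = 12.99·0.0605 = 0.7859
Lq = ρ²(1+C_s²)/(2(1−ρ)) = 0.6176·(1+2.642)/(2·0.2141)
= 0.6176·3.6420/0.4282 = 5.25306

Final: 5.25306


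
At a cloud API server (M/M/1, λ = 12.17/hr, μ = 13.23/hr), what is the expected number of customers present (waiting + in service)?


ρ = λ/μ = 12.17/13.23 = 0.9199
L = ρ/(1−ρ) = 0.9199/(1 − 0.9199) = 0.9199/0.08012 = 11.4811

Final: 11.4811


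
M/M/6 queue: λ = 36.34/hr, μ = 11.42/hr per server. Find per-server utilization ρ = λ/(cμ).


ρ = λ/(cμ) = 36.34/(6·11.42) = 36.34/68.52 = 0.5304

Final: 0.5304


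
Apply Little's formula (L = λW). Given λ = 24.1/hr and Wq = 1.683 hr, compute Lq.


Lq = λWq = 24.1·1.683 = 40.5603

Final: 40.5603


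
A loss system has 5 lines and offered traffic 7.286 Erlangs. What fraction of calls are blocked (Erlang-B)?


B(c,a) = (a^c/c!) / Σ_{k=0}^{c} a^k/k!
a^5/5! = 171.105744
Σ terms (k=0..5): 1.00000 + 7.28600 + 26.54290 + 64.46385 + 117.42091 + 171.10574 = 387.819399
B = 171.105744/387.819399 = 0.441200

Final: 0.441200
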